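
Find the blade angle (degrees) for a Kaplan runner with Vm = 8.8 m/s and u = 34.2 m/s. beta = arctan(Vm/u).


beta = arctan(8.8 / 34.2) = 14.4298 degrees


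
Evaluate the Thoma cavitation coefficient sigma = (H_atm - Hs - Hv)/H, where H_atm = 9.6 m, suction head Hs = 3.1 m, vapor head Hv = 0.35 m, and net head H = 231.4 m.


sigma = (9.6 - 3.1 - 0.35) / 231.4 = 0.0266


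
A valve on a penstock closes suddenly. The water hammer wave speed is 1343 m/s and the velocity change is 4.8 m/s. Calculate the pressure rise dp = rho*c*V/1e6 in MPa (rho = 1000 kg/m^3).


dp = 1000 * 1343 * 4.8 / 1e6 = 6.4464 MPa


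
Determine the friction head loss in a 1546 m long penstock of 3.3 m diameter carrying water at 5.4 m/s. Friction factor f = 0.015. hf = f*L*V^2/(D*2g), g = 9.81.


hf = 0.015 * 1546 * 5.4^2 / (3.3 * 2 * 9.81) = 10.4442 m


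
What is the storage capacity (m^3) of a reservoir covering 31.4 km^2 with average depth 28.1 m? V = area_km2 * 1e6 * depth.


V = 31.4 * 1e6 * 28.1 = 8.8234e+08 m^3


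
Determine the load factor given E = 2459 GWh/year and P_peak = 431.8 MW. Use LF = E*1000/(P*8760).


LF = 2459 * 1000 / (431.8 * 8760) = 0.6501


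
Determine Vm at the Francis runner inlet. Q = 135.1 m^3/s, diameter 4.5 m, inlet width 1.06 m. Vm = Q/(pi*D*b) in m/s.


Vm = 135.1 / (pi * 4.5 * 1.06) = 9.0154 m/s


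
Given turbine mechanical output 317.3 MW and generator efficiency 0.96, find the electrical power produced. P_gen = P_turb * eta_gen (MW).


P_gen = 317.3 * 0.96 = 304.6080 MW


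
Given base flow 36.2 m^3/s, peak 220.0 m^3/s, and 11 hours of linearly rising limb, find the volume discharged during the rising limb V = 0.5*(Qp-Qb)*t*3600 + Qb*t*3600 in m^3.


V = 0.5*(220.0 - 36.2)*11*3600 + 36.2*11*3600 = 5.0728e+06 m^3


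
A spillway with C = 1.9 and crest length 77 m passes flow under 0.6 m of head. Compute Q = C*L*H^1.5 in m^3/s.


Q = 1.9 * 77 * 0.6^1.5 = 67.9941 m^3/s


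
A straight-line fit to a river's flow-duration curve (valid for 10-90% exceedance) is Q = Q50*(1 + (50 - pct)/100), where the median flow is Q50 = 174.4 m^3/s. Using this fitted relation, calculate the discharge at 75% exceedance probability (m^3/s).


Q = 174.4 * (1 + (50 - 75)/100) = 130.8000 m^3/s


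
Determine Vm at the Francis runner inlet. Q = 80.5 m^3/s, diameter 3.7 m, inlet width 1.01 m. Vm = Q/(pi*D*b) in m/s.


Vm = 80.5 / (pi * 3.7 * 1.01) = 6.8568 m/s


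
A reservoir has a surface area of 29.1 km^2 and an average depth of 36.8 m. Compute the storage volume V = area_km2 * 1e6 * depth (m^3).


V = 29.1 * 1e6 * 36.8 = 1.0709e+09 m^3


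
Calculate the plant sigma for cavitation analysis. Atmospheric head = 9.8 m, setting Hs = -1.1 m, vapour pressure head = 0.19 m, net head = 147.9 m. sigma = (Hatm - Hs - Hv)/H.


sigma = (9.8 - (-1.1) - 0.19) / 147.9 = 0.0724


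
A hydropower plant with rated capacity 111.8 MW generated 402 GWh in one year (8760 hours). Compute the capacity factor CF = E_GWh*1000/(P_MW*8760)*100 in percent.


CF = 402 * 1000 / (111.8 * 8760) * 100 = 41.0469 %


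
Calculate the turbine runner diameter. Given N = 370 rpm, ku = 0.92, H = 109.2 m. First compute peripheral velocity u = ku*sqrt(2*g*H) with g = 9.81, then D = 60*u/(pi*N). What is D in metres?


u = 0.92 * sqrt(2*9.81*109.2) = 42.5842 m/s
D = 60 * 42.5842 / (pi * 370) = 2.1981 m


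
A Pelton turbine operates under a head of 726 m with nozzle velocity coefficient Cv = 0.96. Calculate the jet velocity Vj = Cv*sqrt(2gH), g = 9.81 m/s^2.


Vj = 0.96 * sqrt(2*9.81*726) = 114.5748 m/s


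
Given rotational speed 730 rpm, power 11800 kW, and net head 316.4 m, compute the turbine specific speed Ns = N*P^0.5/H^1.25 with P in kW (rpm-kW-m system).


Ns = 730 * 11800^0.5 / 316.4^1.25 = 59.4249


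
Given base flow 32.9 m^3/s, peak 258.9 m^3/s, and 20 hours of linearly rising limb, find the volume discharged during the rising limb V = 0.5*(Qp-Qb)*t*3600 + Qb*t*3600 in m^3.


V = 0.5*(258.9 - 32.9)*20*3600 + 32.9*20*3600 = 1.0505e+07 m^3


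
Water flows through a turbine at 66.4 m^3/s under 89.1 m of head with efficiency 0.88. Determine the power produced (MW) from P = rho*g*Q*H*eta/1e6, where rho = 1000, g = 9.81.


P = 1000 * 9.81 * 66.4 * 89.1 * 0.88 / 1e6 = 51.0737 MW


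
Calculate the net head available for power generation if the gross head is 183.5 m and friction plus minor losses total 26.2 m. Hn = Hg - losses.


Hn = 183.5 - 26.2 = 157.3000 m


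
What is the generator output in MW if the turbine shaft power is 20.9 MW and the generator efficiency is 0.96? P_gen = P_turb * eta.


P_gen = 20.9 * 0.96 = 20.0640 MW


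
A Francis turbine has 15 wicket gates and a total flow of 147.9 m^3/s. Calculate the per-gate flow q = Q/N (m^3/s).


q = 147.9 / 15 = 9.8600 m^3/s


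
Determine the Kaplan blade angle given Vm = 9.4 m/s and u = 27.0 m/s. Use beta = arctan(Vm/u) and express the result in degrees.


beta = arctan(9.4 / 27.0) = 19.1955 degrees


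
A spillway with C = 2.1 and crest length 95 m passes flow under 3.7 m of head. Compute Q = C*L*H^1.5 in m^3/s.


Q = 2.1 * 95 * 3.7^1.5 = 1419.8599 m^3/s


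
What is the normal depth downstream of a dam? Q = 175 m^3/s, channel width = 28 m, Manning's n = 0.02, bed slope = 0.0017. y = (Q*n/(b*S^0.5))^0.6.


y = (175 * 0.02 / (28 * 0.0017^0.5))^0.6 = 1.9454 m


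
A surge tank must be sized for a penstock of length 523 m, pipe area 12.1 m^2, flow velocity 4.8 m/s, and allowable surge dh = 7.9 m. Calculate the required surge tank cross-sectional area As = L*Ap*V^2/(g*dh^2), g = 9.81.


As = 523 * 12.1 * 4.8^2 / (9.81 * 7.9^2) = 238.1477 m^2


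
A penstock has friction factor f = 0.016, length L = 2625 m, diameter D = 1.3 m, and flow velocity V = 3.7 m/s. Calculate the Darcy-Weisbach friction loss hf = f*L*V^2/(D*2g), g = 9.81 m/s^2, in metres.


hf = 0.016 * 2625 * 3.7^2 / (1.3 * 2 * 9.81) = 22.5429 m


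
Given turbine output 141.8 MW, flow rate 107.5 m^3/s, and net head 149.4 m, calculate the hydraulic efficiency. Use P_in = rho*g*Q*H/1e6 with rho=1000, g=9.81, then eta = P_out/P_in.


P_in = 1000 * 9.81 * 107.5 * 149.4 / 1e6 = 157.5535 MW
eta = 141.8 / 157.5535 = 0.9000


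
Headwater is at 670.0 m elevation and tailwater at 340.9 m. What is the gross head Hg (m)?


Hg = 670.0 - 340.9 = 329.1000 m


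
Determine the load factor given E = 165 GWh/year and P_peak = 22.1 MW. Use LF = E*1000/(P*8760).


LF = 165 * 1000 / (22.1 * 8760) = 0.8523


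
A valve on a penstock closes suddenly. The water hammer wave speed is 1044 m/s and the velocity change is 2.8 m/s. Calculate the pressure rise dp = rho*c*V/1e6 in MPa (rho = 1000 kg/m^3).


dp = 1000 * 1044 * 2.8 / 1e6 = 2.9232 MPa


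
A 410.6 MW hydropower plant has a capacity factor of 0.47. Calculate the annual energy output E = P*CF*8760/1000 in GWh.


E = 410.6 * 0.47 * 8760 / 1000 = 1690.5223 GWh


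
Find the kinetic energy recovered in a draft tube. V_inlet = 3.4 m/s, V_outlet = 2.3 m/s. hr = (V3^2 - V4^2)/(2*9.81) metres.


hr = (3.4^2 - 2.3^2) / (2*9.81) = 0.3196 m


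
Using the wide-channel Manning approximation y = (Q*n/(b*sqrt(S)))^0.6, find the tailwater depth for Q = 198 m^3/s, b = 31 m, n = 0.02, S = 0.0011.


y = (198 * 0.02 / (31 * 0.0011^0.5))^0.6 = 2.2459 m


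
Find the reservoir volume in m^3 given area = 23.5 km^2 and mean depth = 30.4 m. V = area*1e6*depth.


V = 23.5 * 1e6 * 30.4 = 7.1440e+08 m^3


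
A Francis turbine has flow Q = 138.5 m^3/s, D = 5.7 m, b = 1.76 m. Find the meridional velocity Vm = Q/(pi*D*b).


Vm = 138.5 / (pi * 5.7 * 1.76) = 4.3945 m/s


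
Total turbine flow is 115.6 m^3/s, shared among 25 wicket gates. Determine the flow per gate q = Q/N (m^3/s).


q = 115.6 / 25 = 4.6240 m^3/s


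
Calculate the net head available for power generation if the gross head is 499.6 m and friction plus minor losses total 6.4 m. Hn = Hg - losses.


Hn = 499.6 - 6.4 = 493.2000 m


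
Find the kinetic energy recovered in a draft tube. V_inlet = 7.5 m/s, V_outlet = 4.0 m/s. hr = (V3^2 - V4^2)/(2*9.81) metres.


hr = (7.5^2 - 4.0^2) / (2*9.81) = 2.0515 m


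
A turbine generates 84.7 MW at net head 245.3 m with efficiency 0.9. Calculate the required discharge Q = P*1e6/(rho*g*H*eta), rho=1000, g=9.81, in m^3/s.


Q = 84.7 * 1e6 / (1000 * 9.81 * 245.3 * 0.9) = 39.1088 m^3/s


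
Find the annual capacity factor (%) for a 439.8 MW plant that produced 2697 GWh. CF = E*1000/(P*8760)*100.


CF = 2697 * 1000 / (439.8 * 8760) * 100 = 70.0038 %


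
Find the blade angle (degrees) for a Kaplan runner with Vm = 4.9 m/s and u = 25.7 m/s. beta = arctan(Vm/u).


beta = arctan(4.9 / 25.7) = 10.7945 degrees


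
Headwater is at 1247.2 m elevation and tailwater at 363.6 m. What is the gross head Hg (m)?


Hg = 1247.2 - 363.6 = 883.6000 m


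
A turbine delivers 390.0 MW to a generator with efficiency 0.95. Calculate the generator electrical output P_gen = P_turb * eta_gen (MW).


P_gen = 390.0 * 0.95 = 370.5000 MW


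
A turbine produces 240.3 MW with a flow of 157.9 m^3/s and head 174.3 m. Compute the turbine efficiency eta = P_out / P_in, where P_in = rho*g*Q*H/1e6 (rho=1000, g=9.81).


P_in = 1000 * 9.81 * 157.9 * 174.3 / 1e6 = 269.9905 MW
eta = 240.3 / 269.9905 = 0.8900


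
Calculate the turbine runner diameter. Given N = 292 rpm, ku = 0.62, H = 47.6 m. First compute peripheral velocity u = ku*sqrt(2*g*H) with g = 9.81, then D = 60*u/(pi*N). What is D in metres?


u = 0.62 * sqrt(2*9.81*47.6) = 18.9472 m/s
D = 60 * 18.9472 / (pi * 292) = 1.2393 m


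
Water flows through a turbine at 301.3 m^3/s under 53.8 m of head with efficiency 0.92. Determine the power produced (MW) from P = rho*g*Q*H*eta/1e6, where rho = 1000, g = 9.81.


P = 1000 * 9.81 * 301.3 * 53.8 * 0.92 / 1e6 = 146.2980 MW


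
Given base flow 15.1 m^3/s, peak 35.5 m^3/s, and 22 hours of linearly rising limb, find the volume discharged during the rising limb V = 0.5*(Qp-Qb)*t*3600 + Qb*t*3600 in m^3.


V = 0.5*(35.5 - 15.1)*22*3600 + 15.1*22*3600 = 2.0038e+06 m^3


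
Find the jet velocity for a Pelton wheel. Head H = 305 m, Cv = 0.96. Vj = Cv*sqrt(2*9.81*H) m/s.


Vj = 0.96 * sqrt(2*9.81*305) = 74.2627 m/s


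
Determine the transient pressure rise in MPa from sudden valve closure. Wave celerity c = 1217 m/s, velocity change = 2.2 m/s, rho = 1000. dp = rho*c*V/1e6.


dp = 1000 * 1217 * 2.2 / 1e6 = 2.6774 MPa


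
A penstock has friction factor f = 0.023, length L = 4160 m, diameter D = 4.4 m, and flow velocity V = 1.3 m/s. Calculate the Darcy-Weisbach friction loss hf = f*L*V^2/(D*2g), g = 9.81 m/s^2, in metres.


hf = 0.023 * 4160 * 1.3^2 / (4.4 * 2 * 9.81) = 1.8731 m


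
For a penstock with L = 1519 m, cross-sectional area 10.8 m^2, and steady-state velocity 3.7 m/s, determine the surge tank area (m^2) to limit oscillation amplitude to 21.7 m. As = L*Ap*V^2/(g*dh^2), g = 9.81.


As = 1519 * 10.8 * 3.7^2 / (9.81 * 21.7^2) = 48.6179 m^2


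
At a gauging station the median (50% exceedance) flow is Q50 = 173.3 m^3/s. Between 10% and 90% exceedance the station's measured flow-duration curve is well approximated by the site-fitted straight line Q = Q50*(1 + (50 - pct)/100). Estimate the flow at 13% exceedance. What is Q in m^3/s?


Q = 173.3 * (1 + (50 - 13)/100) = 237.4210 m^3/s


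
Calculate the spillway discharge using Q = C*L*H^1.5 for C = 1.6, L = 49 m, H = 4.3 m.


Q = 1.6 * 49 * 4.3^1.5 = 699.0669 m^3/s


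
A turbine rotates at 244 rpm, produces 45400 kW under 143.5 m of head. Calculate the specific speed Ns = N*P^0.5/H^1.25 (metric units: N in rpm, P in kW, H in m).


Ns = 244 * 45400^0.5 / 143.5^1.25 = 104.6774


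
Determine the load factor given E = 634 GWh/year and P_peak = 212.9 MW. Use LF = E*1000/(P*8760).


LF = 634 * 1000 / (212.9 * 8760) = 0.3399


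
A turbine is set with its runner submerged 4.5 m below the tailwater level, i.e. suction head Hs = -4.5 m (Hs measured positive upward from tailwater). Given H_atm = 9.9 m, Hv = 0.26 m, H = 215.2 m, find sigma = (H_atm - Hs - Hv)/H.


sigma = (9.9 - (-4.5) - 0.26) / 215.2 = 0.0657


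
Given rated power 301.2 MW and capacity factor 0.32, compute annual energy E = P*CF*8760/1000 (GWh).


E = 301.2 * 0.32 * 8760 / 1000 = 844.3238 GWh


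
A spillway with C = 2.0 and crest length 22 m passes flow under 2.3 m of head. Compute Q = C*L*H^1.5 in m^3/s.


Q = 2.0 * 22 * 2.3^1.5 = 153.4774 m^3/s


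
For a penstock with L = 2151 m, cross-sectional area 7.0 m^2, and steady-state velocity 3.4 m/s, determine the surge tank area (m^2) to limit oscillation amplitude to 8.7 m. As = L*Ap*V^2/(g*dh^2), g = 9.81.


As = 2151 * 7.0 * 3.4^2 / (9.81 * 8.7^2) = 234.4168 m^2


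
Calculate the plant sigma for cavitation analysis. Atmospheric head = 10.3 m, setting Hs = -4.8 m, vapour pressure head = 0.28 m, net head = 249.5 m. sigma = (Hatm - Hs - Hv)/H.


sigma = (10.3 - (-4.8) - 0.28) / 249.5 = 0.0594


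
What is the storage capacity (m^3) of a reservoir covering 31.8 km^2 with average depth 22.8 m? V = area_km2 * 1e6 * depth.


V = 31.8 * 1e6 * 22.8 = 7.2504e+08 m^3


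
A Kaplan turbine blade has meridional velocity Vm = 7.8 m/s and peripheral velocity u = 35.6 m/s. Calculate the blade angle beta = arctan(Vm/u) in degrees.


beta = arctan(7.8 / 35.6) = 12.3583 degrees


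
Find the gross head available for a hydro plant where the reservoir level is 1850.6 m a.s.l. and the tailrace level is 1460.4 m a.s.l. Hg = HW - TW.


Hg = 1850.6 - 1460.4 = 390.2000 m


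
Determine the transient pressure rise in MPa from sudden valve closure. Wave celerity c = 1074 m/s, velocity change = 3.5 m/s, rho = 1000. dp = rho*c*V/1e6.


dp = 1000 * 1074 * 3.5 / 1e6 = 3.7590 MPa


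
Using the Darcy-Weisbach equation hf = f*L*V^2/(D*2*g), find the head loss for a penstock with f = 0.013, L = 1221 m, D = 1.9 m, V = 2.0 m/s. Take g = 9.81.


hf = 0.013 * 1221 * 2.0^2 / (1.9 * 2 * 9.81) = 1.7032 m


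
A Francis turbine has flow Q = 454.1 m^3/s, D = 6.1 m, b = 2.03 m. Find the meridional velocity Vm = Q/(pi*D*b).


Vm = 454.1 / (pi * 6.1 * 2.03) = 11.6728 m/s


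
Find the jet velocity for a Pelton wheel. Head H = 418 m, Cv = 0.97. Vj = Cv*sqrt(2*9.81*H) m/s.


Vj = 0.97 * sqrt(2*9.81*418) = 87.8434 m/s


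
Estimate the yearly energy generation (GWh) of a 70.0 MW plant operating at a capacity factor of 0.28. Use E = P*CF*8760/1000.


E = 70.0 * 0.28 * 8760 / 1000 = 171.6960 GWh


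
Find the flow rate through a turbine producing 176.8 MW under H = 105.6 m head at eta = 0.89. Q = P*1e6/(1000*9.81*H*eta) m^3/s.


Q = 176.8 * 1e6 / (1000 * 9.81 * 105.6 * 0.89) = 191.7606 m^3/s


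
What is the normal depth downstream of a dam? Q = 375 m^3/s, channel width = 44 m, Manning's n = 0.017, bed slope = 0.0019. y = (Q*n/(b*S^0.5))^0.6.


y = (375 * 0.017 / (44 * 0.0019^0.5))^0.6 = 2.0558 m


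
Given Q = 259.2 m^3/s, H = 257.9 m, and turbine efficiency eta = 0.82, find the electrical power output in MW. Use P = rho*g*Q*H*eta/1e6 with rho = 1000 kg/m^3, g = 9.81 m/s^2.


P = 1000 * 9.81 * 259.2 * 257.9 * 0.82 / 1e6 = 537.7361 MW


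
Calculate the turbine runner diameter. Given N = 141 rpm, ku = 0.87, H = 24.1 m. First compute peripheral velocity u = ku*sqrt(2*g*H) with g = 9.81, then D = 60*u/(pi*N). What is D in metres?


u = 0.87 * sqrt(2*9.81*24.1) = 18.9181 m/s
D = 60 * 18.9181 / (pi * 141) = 2.5625 m


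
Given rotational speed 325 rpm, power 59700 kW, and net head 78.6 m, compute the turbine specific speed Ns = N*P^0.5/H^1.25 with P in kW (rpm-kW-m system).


Ns = 325 * 59700^0.5 / 78.6^1.25 = 339.3066


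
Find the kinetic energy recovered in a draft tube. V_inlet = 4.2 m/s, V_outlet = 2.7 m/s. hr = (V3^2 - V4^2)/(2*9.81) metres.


hr = (4.2^2 - 2.7^2) / (2*9.81) = 0.5275 m


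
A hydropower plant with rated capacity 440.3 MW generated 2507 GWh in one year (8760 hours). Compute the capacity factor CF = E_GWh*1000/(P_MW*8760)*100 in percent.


CF = 2507 * 1000 / (440.3 * 8760) * 100 = 64.9982 %


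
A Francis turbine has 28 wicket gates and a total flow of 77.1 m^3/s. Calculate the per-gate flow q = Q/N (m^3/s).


q = 77.1 / 28 = 2.7536 m^3/s


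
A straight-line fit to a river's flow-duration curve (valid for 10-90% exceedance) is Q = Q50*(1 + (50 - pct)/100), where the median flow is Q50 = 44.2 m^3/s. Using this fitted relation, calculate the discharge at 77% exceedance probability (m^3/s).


Q = 44.2 * (1 + (50 - 77)/100) = 32.2660 m^3/s


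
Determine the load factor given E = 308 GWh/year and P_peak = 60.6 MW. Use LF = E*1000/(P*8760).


LF = 308 * 1000 / (60.6 * 8760) = 0.5802


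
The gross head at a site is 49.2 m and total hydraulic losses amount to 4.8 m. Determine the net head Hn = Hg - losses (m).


Hn = 49.2 - 4.8 = 44.4000 m


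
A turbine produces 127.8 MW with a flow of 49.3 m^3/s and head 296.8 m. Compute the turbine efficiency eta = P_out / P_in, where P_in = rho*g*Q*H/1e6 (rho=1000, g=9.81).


P_in = 1000 * 9.81 * 49.3 * 296.8 / 1e6 = 143.5423 MW
eta = 127.8 / 143.5423 = 0.8903


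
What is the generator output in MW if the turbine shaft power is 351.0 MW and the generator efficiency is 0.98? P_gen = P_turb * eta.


P_gen = 351.0 * 0.98 = 343.9800 MW


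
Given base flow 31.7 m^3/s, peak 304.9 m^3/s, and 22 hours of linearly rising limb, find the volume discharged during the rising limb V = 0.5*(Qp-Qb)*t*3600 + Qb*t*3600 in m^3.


V = 0.5*(304.9 - 31.7)*22*3600 + 31.7*22*3600 = 1.3329e+07 m^3


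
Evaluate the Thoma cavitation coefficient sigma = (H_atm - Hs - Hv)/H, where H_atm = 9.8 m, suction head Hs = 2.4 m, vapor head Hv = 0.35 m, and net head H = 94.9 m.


sigma = (9.8 - 2.4 - 0.35) / 94.9 = 0.0743


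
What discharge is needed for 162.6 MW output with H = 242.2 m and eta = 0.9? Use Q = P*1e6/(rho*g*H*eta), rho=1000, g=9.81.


Q = 162.6 * 1e6 / (1000 * 9.81 * 242.2 * 0.9) = 76.0387 m^3/s


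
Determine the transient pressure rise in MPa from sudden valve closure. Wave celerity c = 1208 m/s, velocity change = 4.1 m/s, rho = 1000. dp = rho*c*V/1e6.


dp = 1000 * 1208 * 4.1 / 1e6 = 4.9528 MPa


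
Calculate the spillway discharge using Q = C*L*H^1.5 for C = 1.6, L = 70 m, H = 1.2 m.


Q = 1.6 * 70 * 1.2^1.5 = 147.2278 m^3/s


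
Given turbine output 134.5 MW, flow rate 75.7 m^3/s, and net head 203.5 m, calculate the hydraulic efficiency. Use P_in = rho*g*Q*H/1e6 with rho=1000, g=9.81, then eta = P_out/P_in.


P_in = 1000 * 9.81 * 75.7 * 203.5 / 1e6 = 151.1226 MW
eta = 134.5 / 151.1226 = 0.8900


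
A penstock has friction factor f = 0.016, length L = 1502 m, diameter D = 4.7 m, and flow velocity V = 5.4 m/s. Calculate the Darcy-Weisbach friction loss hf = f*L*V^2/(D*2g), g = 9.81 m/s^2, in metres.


hf = 0.016 * 1502 * 5.4^2 / (4.7 * 2 * 9.81) = 7.5994 m


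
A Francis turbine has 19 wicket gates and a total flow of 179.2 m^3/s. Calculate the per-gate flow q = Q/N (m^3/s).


q = 179.2 / 19 = 9.4316 m^3/s


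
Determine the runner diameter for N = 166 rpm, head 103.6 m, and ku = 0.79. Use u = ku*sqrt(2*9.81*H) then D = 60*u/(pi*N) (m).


u = 0.79 * sqrt(2*9.81*103.6) = 35.6169 m/s
D = 60 * 35.6169 / (pi * 166) = 4.0978 m


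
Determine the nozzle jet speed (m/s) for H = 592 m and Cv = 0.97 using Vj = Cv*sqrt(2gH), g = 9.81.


Vj = 0.97 * sqrt(2*9.81*592) = 104.5399 m/s


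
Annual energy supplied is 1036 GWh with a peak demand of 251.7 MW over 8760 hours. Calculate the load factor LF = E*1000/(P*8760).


LF = 1036 * 1000 / (251.7 * 8760) = 0.4699


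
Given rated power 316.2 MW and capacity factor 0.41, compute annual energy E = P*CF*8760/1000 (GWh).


E = 316.2 * 0.41 * 8760 / 1000 = 1135.6639 GWh


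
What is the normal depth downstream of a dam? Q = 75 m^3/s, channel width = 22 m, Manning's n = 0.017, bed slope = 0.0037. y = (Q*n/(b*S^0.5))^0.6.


y = (75 * 0.017 / (22 * 0.0037^0.5))^0.6 = 0.9714 m


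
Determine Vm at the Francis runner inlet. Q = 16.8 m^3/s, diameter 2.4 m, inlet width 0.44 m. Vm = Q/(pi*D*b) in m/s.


Vm = 16.8 / (pi * 2.4 * 0.44) = 5.0640 m/s


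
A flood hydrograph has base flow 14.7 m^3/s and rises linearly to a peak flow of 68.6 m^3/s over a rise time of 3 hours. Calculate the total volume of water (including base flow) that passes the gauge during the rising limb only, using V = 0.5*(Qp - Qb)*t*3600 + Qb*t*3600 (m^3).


V = 0.5*(68.6 - 14.7)*3*3600 + 14.7*3*3600 = 449820.0000 m^3


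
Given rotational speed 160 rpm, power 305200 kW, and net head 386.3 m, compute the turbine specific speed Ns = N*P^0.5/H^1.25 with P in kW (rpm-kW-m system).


Ns = 160 * 305200^0.5 / 386.3^1.25 = 51.6127


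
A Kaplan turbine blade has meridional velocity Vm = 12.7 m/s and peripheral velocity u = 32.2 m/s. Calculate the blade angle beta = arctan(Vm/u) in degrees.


beta = arctan(12.7 / 32.2) = 21.5248 degrees


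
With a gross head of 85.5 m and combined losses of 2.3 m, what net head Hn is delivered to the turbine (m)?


Hn = 85.5 - 2.3 = 83.2000 m


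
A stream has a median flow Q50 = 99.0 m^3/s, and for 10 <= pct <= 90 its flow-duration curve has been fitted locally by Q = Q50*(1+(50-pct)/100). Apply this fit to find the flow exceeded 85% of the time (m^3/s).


Q = 99.0 * (1 + (50 - 85)/100) = 64.3500 m^3/s


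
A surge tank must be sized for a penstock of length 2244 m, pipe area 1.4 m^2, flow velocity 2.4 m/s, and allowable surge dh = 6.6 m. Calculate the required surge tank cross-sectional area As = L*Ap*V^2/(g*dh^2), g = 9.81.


As = 2244 * 1.4 * 2.4^2 / (9.81 * 6.6^2) = 42.3464 m^2


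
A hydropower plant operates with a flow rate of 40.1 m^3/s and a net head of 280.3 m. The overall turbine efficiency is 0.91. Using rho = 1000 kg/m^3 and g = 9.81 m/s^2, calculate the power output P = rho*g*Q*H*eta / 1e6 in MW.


P = 1000 * 9.81 * 40.1 * 280.3 * 0.91 / 1e6 = 100.3409 MW


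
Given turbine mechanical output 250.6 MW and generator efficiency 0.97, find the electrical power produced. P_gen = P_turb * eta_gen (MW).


P_gen = 250.6 * 0.97 = 243.0820 MW


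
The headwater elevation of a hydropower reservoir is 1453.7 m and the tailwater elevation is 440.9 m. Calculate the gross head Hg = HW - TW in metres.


Hg = 1453.7 - 440.9 = 1012.8000 m


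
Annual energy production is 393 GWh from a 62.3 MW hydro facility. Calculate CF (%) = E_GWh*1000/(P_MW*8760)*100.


CF = 393 * 1000 / (62.3 * 8760) * 100 = 72.0113 %


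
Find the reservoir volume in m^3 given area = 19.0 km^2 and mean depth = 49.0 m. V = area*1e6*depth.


V = 19.0 * 1e6 * 49.0 = 9.3100e+08 m^3


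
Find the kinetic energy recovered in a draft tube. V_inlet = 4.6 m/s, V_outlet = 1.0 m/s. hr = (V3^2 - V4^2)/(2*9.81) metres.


hr = (4.6^2 - 1.0^2) / (2*9.81) = 1.0275 m


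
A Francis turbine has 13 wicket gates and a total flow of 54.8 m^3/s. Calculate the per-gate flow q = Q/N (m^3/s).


q = 54.8 / 13 = 4.2154 m^3/s


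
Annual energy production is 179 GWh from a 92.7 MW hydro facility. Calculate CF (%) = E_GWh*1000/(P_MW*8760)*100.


CF = 179 * 1000 / (92.7 * 8760) * 100 = 22.0429 %


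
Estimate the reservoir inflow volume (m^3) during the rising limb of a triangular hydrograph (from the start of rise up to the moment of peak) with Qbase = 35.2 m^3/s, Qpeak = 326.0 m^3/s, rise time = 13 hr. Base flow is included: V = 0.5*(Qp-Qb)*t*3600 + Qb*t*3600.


V = 0.5*(326.0 - 35.2)*13*3600 + 35.2*13*3600 = 8.4521e+06 m^3


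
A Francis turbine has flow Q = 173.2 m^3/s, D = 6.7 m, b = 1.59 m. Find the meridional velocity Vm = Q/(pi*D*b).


Vm = 173.2 / (pi * 6.7 * 1.59) = 5.1752 m/s


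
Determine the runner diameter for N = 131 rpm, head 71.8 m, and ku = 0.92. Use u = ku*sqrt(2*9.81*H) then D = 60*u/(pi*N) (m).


u = 0.92 * sqrt(2*9.81*71.8) = 34.5302 m/s
D = 60 * 34.5302 / (pi * 131) = 5.0342 m


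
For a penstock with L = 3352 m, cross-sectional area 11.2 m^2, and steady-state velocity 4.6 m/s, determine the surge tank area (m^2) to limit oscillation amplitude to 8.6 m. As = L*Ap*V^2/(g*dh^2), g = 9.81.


As = 3352 * 11.2 * 4.6^2 / (9.81 * 8.6^2) = 1094.8933 m^2


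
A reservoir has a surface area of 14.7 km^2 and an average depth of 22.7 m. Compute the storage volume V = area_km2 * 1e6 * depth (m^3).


V = 14.7 * 1e6 * 22.7 = 3.3369e+08 m^3


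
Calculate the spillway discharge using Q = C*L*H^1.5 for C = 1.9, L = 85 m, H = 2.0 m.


Q = 1.9 * 85 * 2.0^1.5 = 456.7910 m^3/s


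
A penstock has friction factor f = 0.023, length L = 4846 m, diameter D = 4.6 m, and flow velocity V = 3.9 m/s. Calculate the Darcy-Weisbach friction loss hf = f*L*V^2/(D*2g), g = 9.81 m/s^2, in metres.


hf = 0.023 * 4846 * 3.9^2 / (4.6 * 2 * 9.81) = 18.7838 m


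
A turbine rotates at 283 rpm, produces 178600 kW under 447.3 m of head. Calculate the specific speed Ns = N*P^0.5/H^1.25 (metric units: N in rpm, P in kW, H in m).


Ns = 283 * 178600^0.5 / 447.3^1.25 = 58.1405


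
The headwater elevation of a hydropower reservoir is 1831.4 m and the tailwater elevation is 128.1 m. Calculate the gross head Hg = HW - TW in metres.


Hg = 1831.4 - 128.1 = 1703.3000 m


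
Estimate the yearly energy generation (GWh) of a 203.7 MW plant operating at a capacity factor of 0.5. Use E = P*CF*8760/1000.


E = 203.7 * 0.5 * 8760 / 1000 = 892.2060 GWh


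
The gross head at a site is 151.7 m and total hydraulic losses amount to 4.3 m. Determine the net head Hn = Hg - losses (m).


Hn = 151.7 - 4.3 = 147.4000 m


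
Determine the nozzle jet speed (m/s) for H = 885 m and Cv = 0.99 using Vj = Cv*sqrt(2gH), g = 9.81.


Vj = 0.99 * sqrt(2*9.81*885) = 130.4537 m/s


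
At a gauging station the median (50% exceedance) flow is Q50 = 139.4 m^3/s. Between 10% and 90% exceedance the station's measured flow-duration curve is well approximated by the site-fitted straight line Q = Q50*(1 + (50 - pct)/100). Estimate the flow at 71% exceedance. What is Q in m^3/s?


Q = 139.4 * (1 + (50 - 71)/100) = 110.1260 m^3/s


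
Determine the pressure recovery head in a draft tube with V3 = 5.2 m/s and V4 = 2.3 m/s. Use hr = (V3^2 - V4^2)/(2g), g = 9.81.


hr = (5.2^2 - 2.3^2) / (2*9.81) = 1.1086 m


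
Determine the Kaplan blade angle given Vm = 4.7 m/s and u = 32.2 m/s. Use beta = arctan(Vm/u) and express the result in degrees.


beta = arctan(4.7 / 32.2) = 8.3044 degrees


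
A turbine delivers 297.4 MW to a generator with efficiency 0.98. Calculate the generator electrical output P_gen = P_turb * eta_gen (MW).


P_gen = 297.4 * 0.98 = 291.4520 MW


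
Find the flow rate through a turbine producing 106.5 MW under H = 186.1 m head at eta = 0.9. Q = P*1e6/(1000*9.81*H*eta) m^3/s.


Q = 106.5 * 1e6 / (1000 * 9.81 * 186.1 * 0.9) = 64.8174 m^3/s


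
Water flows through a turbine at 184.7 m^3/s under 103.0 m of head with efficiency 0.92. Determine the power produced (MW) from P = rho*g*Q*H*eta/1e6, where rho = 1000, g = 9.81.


P = 1000 * 9.81 * 184.7 * 103.0 * 0.92 / 1e6 = 171.6963 MW


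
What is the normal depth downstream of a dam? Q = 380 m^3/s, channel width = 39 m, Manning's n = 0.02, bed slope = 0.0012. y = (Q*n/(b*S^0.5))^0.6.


y = (380 * 0.02 / (39 * 0.0012^0.5))^0.6 = 2.8190 m


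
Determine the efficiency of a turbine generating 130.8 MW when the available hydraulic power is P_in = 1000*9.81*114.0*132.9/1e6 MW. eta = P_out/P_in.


P_in = 1000 * 9.81 * 114.0 * 132.9 / 1e6 = 148.6274 MW
eta = 130.8 / 148.6274 = 0.8801


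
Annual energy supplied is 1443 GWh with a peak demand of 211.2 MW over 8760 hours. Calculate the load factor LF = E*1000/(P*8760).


LF = 1443 * 1000 / (211.2 * 8760) = 0.7800


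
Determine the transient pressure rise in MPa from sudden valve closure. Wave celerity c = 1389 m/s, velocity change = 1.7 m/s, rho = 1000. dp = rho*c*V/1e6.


dp = 1000 * 1389 * 1.7 / 1e6 = 2.3613 MPa


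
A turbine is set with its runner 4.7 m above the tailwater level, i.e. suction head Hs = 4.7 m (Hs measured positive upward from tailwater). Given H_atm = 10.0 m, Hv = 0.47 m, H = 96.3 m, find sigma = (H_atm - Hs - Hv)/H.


sigma = (10.0 - 4.7 - 0.47) / 96.3 = 0.0502


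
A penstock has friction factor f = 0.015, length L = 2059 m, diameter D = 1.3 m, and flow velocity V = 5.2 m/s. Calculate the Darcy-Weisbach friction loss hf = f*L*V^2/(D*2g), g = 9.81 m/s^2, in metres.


hf = 0.015 * 2059 * 5.2^2 / (1.3 * 2 * 9.81) = 32.7425 m


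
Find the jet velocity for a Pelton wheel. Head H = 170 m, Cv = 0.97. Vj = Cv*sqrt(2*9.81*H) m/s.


Vj = 0.97 * sqrt(2*9.81*170) = 56.0203 m/s


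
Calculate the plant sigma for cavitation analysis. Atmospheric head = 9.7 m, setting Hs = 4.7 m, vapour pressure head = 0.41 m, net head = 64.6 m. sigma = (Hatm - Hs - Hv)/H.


sigma = (9.7 - 4.7 - 0.41) / 64.6 = 0.0711


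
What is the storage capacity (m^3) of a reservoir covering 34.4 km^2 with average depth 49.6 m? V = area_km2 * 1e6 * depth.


V = 34.4 * 1e6 * 49.6 = 1.7062e+09 m^3


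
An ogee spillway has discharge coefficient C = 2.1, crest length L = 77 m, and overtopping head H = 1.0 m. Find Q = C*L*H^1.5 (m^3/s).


Q = 2.1 * 77 * 1.0^1.5 = 161.7000 m^3/s


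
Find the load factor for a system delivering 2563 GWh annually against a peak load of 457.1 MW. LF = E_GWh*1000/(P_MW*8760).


LF = 2563 * 1000 / (457.1 * 8760) = 0.6401


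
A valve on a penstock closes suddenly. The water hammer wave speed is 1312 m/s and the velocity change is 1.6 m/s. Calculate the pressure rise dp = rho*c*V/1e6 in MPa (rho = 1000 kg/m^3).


dp = 1000 * 1312 * 1.6 / 1e6 = 2.0992 MPa


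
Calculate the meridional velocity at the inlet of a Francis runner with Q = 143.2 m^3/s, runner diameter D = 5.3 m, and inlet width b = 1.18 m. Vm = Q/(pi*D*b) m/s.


Vm = 143.2 / (pi * 5.3 * 1.18) = 7.2885 m/s


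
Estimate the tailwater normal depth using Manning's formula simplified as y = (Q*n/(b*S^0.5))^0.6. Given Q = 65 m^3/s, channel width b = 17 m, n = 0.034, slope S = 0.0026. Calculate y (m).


y = (65 * 0.034 / (17 * 0.0026^0.5))^0.6 = 1.7534 m


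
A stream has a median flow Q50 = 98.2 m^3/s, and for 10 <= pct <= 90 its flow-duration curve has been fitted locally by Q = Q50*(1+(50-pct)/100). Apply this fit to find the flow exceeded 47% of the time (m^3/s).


Q = 98.2 * (1 + (50 - 47)/100) = 101.1460 m^3/s


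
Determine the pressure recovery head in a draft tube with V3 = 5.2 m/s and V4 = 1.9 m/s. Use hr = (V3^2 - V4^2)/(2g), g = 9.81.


hr = (5.2^2 - 1.9^2) / (2*9.81) = 1.1942 m


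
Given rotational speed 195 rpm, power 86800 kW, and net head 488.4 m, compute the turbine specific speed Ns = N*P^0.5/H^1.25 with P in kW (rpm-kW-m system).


Ns = 195 * 86800^0.5 / 488.4^1.25 = 25.0222


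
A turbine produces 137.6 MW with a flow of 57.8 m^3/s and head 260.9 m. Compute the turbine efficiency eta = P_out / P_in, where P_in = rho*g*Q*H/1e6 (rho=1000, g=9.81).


P_in = 1000 * 9.81 * 57.8 * 260.9 / 1e6 = 147.9350 MW
eta = 137.6 / 147.9350 = 0.9301


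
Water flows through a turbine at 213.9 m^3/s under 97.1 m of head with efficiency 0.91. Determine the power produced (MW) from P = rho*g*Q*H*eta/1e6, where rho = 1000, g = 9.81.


P = 1000 * 9.81 * 213.9 * 97.1 * 0.91 / 1e6 = 185.4131 MW


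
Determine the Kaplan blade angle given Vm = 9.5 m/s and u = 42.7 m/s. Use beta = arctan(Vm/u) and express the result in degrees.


beta = arctan(9.5 / 42.7) = 12.5430 degrees


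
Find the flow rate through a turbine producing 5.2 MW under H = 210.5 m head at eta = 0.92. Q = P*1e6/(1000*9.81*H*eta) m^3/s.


Q = 5.2 * 1e6 / (1000 * 9.81 * 210.5 * 0.92) = 2.7371 m^3/s


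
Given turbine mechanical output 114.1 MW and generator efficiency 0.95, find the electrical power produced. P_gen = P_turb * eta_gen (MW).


P_gen = 114.1 * 0.95 = 108.3950 MW


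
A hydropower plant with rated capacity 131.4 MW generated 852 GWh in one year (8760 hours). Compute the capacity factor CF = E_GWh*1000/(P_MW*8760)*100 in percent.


CF = 852 * 1000 / (131.4 * 8760) * 100 = 74.0185 %


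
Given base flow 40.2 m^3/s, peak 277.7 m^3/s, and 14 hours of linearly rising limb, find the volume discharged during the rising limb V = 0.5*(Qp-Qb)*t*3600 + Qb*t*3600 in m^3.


V = 0.5*(277.7 - 40.2)*14*3600 + 40.2*14*3600 = 8.0111e+06 m^3


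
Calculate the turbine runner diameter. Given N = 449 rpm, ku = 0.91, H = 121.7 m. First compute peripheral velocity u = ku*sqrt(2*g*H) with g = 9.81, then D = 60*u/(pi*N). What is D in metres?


u = 0.91 * sqrt(2*9.81*121.7) = 44.4668 m/s
D = 60 * 44.4668 / (pi * 449) = 1.8914 m


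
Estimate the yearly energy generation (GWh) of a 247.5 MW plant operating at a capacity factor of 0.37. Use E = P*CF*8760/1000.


E = 247.5 * 0.37 * 8760 / 1000 = 802.1970 GWh


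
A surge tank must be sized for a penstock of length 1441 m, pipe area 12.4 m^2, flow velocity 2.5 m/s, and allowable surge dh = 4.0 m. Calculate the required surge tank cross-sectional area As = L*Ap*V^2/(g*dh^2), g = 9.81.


As = 1441 * 12.4 * 2.5^2 / (9.81 * 4.0^2) = 711.5029 m^2


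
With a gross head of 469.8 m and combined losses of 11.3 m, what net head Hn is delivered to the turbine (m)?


Hn = 469.8 - 11.3 = 458.5000 m


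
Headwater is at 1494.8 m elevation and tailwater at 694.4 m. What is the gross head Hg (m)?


Hg = 1494.8 - 694.4 = 800.4000 m


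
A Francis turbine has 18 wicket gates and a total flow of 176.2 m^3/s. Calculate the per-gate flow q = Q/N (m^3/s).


q = 176.2 / 18 = 9.7889 m^3/s


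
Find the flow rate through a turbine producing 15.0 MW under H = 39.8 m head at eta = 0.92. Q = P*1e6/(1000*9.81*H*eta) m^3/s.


Q = 15.0 * 1e6 / (1000 * 9.81 * 39.8 * 0.92) = 41.7591 m^3/s


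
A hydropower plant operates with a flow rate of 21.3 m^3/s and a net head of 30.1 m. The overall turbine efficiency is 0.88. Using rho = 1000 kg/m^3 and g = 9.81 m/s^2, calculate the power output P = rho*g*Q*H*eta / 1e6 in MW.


P = 1000 * 9.81 * 21.3 * 30.1 * 0.88 / 1e6 = 5.5347 MW


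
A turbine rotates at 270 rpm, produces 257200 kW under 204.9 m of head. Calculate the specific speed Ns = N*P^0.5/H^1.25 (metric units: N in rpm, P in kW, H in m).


Ns = 270 * 257200^0.5 / 204.9^1.25 = 176.6330


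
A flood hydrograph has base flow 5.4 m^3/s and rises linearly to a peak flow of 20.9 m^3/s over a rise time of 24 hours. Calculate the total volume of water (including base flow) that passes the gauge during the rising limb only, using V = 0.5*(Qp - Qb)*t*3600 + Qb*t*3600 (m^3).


V = 0.5*(20.9 - 5.4)*24*3600 + 5.4*24*3600 = 1.1362e+06 m^3


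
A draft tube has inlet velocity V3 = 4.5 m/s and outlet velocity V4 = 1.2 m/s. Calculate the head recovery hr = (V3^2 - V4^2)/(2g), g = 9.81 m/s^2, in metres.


hr = (4.5^2 - 1.2^2) / (2*9.81) = 0.9587 m


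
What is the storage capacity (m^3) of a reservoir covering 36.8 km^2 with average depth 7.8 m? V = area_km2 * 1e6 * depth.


V = 36.8 * 1e6 * 7.8 = 2.8704e+08 m^3


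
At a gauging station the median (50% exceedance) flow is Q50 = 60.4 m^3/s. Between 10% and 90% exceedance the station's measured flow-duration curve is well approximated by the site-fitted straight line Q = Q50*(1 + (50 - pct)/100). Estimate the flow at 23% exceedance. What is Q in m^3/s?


Q = 60.4 * (1 + (50 - 23)/100) = 76.7080 m^3/s


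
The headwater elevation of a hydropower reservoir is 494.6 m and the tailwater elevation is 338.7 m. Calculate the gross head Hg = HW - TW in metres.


Hg = 494.6 - 338.7 = 155.9000 m


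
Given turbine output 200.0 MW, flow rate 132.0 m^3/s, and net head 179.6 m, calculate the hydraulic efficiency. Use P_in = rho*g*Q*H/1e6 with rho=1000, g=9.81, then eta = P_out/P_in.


P_in = 1000 * 9.81 * 132.0 * 179.6 / 1e6 = 232.5676 MW
eta = 200.0 / 232.5676 = 0.8600


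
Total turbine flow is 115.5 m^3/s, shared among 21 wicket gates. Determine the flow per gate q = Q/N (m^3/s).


q = 115.5 / 21 = 5.5000 m^3/s


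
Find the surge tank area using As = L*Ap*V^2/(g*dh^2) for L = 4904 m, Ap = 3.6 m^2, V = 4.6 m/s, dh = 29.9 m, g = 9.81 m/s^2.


As = 4904 * 3.6 * 4.6^2 / (9.81 * 29.9^2) = 42.5949 m^2


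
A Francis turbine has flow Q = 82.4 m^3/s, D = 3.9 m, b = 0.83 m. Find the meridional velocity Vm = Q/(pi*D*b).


Vm = 82.4 / (pi * 3.9 * 0.83) = 8.1028 m/s


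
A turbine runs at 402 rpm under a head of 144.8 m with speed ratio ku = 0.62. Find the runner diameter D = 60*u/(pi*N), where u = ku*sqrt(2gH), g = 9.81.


u = 0.62 * sqrt(2*9.81*144.8) = 33.0465 m/s
D = 60 * 33.0465 / (pi * 402) = 1.5700 m


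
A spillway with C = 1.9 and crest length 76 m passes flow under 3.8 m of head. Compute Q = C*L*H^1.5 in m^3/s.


Q = 1.9 * 76 * 3.8^1.5 = 1069.6522 m^3/s


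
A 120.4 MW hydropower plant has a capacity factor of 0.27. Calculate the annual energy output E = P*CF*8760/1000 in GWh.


E = 120.4 * 0.27 * 8760 / 1000 = 284.7701 GWh


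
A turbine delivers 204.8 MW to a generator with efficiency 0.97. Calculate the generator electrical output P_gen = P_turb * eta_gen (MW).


P_gen = 204.8 * 0.97 = 198.6560 MW


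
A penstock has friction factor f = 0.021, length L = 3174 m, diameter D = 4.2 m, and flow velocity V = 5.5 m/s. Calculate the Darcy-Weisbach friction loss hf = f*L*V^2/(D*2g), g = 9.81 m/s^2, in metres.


hf = 0.021 * 3174 * 5.5^2 / (4.2 * 2 * 9.81) = 24.4683 m


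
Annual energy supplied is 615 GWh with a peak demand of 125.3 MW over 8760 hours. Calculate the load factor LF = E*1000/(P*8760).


LF = 615 * 1000 / (125.3 * 8760) = 0.5603


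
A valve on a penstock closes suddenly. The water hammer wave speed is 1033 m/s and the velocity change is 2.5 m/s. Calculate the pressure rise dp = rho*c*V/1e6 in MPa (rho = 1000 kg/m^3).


dp = 1000 * 1033 * 2.5 / 1e6 = 2.5825 MPa


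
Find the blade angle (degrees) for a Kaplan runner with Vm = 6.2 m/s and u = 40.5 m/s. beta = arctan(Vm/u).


beta = arctan(6.2 / 40.5) = 8.7036 degrees


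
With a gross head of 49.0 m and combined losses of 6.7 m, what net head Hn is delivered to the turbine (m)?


Hn = 49.0 - 6.7 = 42.3000 m


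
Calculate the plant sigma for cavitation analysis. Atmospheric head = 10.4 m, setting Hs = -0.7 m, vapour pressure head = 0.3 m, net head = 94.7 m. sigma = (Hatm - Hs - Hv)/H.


sigma = (10.4 - (-0.7) - 0.3) / 94.7 = 0.1140


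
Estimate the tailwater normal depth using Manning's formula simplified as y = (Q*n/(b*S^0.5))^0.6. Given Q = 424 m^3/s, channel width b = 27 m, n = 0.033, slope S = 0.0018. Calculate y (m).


y = (424 * 0.033 / (27 * 0.0018^0.5))^0.6 = 4.4888 m


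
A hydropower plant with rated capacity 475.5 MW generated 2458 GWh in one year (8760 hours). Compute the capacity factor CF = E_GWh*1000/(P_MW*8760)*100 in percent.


CF = 2458 * 1000 / (475.5 * 8760) * 100 = 59.0102 %


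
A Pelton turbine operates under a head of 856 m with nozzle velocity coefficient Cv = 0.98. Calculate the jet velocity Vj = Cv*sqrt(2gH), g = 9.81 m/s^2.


Vj = 0.98 * sqrt(2*9.81*856) = 127.0026 m/s


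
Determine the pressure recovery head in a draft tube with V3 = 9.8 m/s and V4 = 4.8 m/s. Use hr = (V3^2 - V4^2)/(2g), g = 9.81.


hr = (9.8^2 - 4.8^2) / (2*9.81) = 3.7207 m


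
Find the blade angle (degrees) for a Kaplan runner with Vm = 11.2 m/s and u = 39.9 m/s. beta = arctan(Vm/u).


beta = arctan(11.2 / 39.9) = 15.6795 degrees


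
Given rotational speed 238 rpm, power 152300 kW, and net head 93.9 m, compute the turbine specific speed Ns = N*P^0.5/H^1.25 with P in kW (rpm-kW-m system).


Ns = 238 * 152300^0.5 / 93.9^1.25 = 317.7568
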